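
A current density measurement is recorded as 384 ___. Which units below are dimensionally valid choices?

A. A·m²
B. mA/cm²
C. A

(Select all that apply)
B

current density has SI base units: A / m^2

Checking each option against A / m^2:
  A. A·m²: ✗ does not match
  B. mA/cm²: ✓ matches
  C. A: ✗ does not match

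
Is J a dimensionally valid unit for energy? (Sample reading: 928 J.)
Yes

energy has SI base units: kg * m^2 / s^2
J reduces to the same SI base units, so it is a valid unit for energy.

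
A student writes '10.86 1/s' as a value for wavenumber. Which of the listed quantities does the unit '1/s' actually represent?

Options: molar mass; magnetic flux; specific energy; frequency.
frequency

wavenumber should have units dimensionally equivalent to 1 / m (e.g. 1/m).
The given unit '1/s' reduces to 1 / s. Of the listed options, that is the dimensionality of frequency.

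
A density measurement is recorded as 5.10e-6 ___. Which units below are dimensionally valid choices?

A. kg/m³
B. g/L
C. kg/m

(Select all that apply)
A, B

density has SI base units: kg / m^3

Checking each option against kg / m^3:
  A. kg/m³: ✓ matches
  B. g/L: ✓ matches
  C. kg/m: ✗ does not match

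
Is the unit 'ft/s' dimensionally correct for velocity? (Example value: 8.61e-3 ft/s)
Yes

velocity has SI base units: m / s
ft/s reduces to the same SI base units, so it is a valid unit for velocity.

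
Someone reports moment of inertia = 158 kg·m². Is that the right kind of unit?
Yes

moment of inertia has SI base units: kg * m^2
kg·m² reduces to the same SI base units, so it is a valid unit for moment of inertia.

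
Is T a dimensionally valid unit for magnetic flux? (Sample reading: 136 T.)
No

magnetic flux has SI base units: kg * m^2 / (A * s^2)
T does NOT reduce to kg * m^2 / (A * s^2); a valid unit for magnetic flux would be e.g. Wb.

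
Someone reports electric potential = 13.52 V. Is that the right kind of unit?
Yes

electric potential has SI base units: kg * m^2 / (A * s^3)
V reduces to the same SI base units, so it is a valid unit for electric potential.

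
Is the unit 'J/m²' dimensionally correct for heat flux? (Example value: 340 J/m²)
No

heat flux has SI base units: kg / s^3
J/m² does NOT reduce to kg / s^3; a valid unit for heat flux would be e.g. W/m².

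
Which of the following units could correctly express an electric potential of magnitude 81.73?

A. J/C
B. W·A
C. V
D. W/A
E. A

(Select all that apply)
A, C, D

electric potential has SI base units: kg * m^2 / (A * s^3)

Checking each option against kg * m^2 / (A * s^3):
  A. J/C: ✓ matches
  B. W·A: ✗ does not match
  C. V: ✓ matches
  D. W/A: ✓ matches
  E. A: ✗ does not match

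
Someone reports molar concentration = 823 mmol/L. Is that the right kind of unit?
Yes

molar concentration has SI base units: mol / m^3
mmol/L reduces to the same SI base units, so it is a valid unit for molar concentration.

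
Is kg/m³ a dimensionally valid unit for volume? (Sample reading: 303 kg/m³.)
No

volume has SI base units: m^3
kg/m³ does NOT reduce to m^3; a valid unit for volume would be e.g. m³.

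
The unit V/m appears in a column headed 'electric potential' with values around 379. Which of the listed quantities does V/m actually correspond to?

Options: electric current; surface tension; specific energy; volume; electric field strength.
electric field strength

electric potential should have units dimensionally equivalent to kg * m^2 / (A * s^3) (e.g. V).
The given unit 'V/m' reduces to kg * m / (A * s^3). Of the listed options, that is the dimensionality of electric field strength.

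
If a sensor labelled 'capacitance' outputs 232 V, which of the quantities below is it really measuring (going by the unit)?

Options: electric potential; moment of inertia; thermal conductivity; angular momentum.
electric potential

capacitance should have units dimensionally equivalent to A^2 * s^4 / (kg * m^2) (e.g. F).
The given unit 'V' reduces to kg * m^2 / (A * s^3). Of the listed options, that is the dimensionality of electric potential.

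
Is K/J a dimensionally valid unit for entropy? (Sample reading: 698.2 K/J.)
No

entropy has SI base units: kg * m^2 / (s^2 * K)
K/J does NOT reduce to kg * m^2 / (s^2 * K); a valid unit for entropy would be e.g. J/K.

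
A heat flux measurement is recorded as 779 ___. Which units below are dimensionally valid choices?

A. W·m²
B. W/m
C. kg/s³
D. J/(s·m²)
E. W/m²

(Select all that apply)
C, D, E

heat flux has SI base units: kg / s^3

Checking each option against kg / s^3:
  A. W·m²: ✗ does not match
  B. W/m: ✗ does not match
  C. kg/s³: ✓ matches
  D. J/(s·m²): ✓ matches
  E. W/m²: ✓ matches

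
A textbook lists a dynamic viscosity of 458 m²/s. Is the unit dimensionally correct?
No

dynamic viscosity has SI base units: kg / (m * s)
m²/s does NOT reduce to kg / (m * s); a valid unit for dynamic viscosity would be e.g. Pa·s.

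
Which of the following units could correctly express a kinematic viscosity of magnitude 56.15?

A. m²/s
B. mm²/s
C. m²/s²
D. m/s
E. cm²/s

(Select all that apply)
A, B, E

kinematic viscosity has SI base units: m^2 / s

Checking each option against m^2 / s:
  A. m²/s: ✓ matches
  B. mm²/s: ✓ matches
  C. m²/s²: ✗ does not match
  D. m/s: ✗ does not match
  E. cm²/s: ✓ matches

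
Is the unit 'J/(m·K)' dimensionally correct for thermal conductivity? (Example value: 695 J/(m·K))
No

thermal conductivity has SI base units: kg * m / (s^3 * K)
J/(m·K) does NOT reduce to kg * m / (s^3 * K); a valid unit for thermal conductivity would be e.g. W/(m·K).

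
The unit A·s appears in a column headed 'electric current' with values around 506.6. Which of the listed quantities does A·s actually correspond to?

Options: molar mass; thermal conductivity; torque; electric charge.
electric charge

electric current should have units dimensionally equivalent to A (e.g. A).
The given unit 'A·s' reduces to A * s. Of the listed options, that is the dimensionality of electric charge.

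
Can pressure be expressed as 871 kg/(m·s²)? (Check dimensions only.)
Yes

pressure has SI base units: kg / (m * s^2)
kg/(m·s²) reduces to the same SI base units, so it is a valid unit for pressure.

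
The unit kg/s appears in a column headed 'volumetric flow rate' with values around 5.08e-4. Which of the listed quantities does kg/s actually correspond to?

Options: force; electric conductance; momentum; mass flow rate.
mass flow rate

volumetric flow rate should have units dimensionally equivalent to m^3 / s (e.g. m³/s).
The given unit 'kg/s' reduces to kg / s. Of the listed options, that is the dimensionality of mass flow rate.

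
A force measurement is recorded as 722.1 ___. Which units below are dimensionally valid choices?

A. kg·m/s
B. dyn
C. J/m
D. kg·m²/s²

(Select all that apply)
B, C

force has SI base units: kg * m / s^2

Checking each option against kg * m / s^2:
  A. kg·m/s: ✗ does not match
  B. dyn: ✓ matches
  C. J/m: ✓ matches
  D. kg·m²/s²: ✗ does not match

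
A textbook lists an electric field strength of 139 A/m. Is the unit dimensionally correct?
No

electric field strength has SI base units: kg * m / (A * s^3)
A/m does NOT reduce to kg * m / (A * s^3); a valid unit for electric field strength would be e.g. V/m.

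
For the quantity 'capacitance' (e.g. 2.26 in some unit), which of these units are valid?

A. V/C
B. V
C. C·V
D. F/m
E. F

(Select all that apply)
E

capacitance has SI base units: A^2 * s^4 / (kg * m^2)

Checking each option against A^2 * s^4 / (kg * m^2):
  A. V/C: ✗ does not match
  B. V: ✗ does not match
  C. C·V: ✗ does not match
  D. F/m: ✗ does not match
  E. F: ✓ matches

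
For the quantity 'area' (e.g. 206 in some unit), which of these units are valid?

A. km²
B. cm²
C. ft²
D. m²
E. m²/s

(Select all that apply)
A, B, C, D

area has SI base units: m^2

Checking each option against m^2:
  A. km²: ✓ matches
  B. cm²: ✓ matches
  C. ft²: ✓ matches
  D. m²: ✓ matches
  E. m²/s: ✗ does not match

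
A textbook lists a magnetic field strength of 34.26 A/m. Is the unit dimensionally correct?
Yes

magnetic field strength has SI base units: A / m
A/m reduces to the same SI base units, so it is a valid unit for magnetic field strength.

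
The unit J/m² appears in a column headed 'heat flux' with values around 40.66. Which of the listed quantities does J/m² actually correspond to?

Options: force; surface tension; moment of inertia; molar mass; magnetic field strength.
surface tension

heat flux should have units dimensionally equivalent to kg / s^3 (e.g. W/m²).
The given unit 'J/m²' reduces to kg / s^2. Of the listed options, that is the dimensionality of surface tension.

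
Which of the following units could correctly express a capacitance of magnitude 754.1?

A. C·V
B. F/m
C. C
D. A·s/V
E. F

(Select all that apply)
D, E

capacitance has SI base units: A^2 * s^4 / (kg * m^2)

Checking each option against A^2 * s^4 / (kg * m^2):
  A. C·V: ✗ does not match
  B. F/m: ✗ does not match
  C. C: ✗ does not match
  D. A·s/V: ✓ matches
  E. F: ✓ matches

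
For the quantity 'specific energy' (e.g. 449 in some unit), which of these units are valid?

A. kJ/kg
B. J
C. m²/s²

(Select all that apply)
A, C

specific energy has SI base units: m^2 / s^2

Checking each option against m^2 / s^2:
  A. kJ/kg: ✓ matches
  B. J: ✗ does not match
  C. m²/s²: ✓ matches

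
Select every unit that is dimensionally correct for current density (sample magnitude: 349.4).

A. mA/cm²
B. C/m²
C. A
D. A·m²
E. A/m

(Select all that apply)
A

current density has SI base units: A / m^2

Checking each option against A / m^2:
  A. mA/cm²: ✓ matches
  B. C/m²: ✗ does not match
  C. A: ✗ does not match
  D. A·m²: ✗ does not match
  E. A/m: ✗ does not match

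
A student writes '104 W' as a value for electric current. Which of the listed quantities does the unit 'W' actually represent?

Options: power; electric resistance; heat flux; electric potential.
power

electric current should have units dimensionally equivalent to A (e.g. A).
The given unit 'W' reduces to kg * m^2 / s^3. Of the listed options, that is the dimensionality of power.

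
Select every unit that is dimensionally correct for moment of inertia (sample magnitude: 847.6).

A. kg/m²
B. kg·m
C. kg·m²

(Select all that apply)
C

moment of inertia has SI base units: kg * m^2

Checking each option against kg * m^2:
  A. kg/m²: ✗ does not match
  B. kg·m: ✗ does not match
  C. kg·m²: ✓ matches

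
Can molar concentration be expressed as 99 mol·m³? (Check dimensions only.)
No

molar concentration has SI base units: mol / m^3
mol·m³ does NOT reduce to mol / m^3; a valid unit for molar concentration would be e.g. mol/m³.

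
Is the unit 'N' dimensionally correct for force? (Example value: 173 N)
Yes

force has SI base units: kg * m / s^2
N reduces to the same SI base units, so it is a valid unit for force.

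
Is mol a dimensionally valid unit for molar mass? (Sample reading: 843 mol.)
No

molar mass has SI base units: kg / mol
mol does NOT reduce to kg / mol; a valid unit for molar mass would be e.g. kg/mol.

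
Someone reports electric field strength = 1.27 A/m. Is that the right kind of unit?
No

electric field strength has SI base units: kg * m / (A * s^3)
A/m does NOT reduce to kg * m / (A * s^3); a valid unit for electric field strength would be e.g. V/m.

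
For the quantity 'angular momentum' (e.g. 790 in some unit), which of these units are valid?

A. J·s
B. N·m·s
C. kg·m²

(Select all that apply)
A, B

angular momentum has SI base units: kg * m^2 / s

Checking each option against kg * m^2 / s:
  A. J·s: ✓ matches
  B. N·m·s: ✓ matches
  C. kg·m²: ✗ does not match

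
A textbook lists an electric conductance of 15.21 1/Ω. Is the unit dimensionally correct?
Yes

electric conductance has SI base units: A^2 * s^3 / (kg * m^2)
1/Ω reduces to the same SI base units, so it is a valid unit for electric conductance.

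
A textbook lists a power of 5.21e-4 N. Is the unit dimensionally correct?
No

power has SI base units: kg * m^2 / s^3
N does NOT reduce to kg * m^2 / s^3; a valid unit for power would be e.g. W.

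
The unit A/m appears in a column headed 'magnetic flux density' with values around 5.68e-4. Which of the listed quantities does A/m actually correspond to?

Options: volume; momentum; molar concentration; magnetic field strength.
magnetic field strength

magnetic flux density should have units dimensionally equivalent to kg / (A * s^2) (e.g. T).
The given unit 'A/m' reduces to A / m. Of the listed options, that is the dimensionality of magnetic field strength.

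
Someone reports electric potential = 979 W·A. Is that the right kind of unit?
No

electric potential has SI base units: kg * m^2 / (A * s^3)
W·A does NOT reduce to kg * m^2 / (A * s^3); a valid unit for electric potential would be e.g. V.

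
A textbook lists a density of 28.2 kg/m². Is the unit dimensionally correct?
No

density has SI base units: kg / m^3
kg/m² does NOT reduce to kg / m^3; a valid unit for density would be e.g. kg/m³.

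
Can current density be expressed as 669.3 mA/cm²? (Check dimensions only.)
Yes

current density has SI base units: A / m^2
mA/cm² reduces to the same SI base units, so it is a valid unit for current density.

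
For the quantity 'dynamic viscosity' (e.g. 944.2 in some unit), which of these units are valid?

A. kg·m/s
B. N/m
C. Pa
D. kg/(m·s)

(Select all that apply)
D

dynamic viscosity has SI base units: kg / (m * s)

Checking each option against kg / (m * s):
  A. kg·m/s: ✗ does not match
  B. N/m: ✗ does not match
  C. Pa: ✗ does not match
  D. kg/(m·s): ✓ matches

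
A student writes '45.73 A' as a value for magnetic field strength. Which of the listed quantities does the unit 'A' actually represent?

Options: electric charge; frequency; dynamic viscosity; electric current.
electric current

magnetic field strength should have units dimensionally equivalent to A / m (e.g. A/m).
The given unit 'A' reduces to A. Of the listed options, that is the dimensionality of electric current.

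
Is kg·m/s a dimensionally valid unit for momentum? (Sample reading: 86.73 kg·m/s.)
Yes

momentum has SI base units: kg * m / s
kg·m/s reduces to the same SI base units, so it is a valid unit for momentum.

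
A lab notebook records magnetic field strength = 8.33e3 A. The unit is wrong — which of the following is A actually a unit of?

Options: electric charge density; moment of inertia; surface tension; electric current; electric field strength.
electric current

magnetic field strength should have units dimensionally equivalent to A / m (e.g. A/m).
The given unit 'A' reduces to A. Of the listed options, that is the dimensionality of electric current.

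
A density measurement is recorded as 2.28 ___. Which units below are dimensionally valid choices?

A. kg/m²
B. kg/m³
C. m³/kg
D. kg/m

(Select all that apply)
B

density has SI base units: kg / m^3

Checking each option against kg / m^3:
  A. kg/m²: ✗ does not match
  B. kg/m³: ✓ matches
  C. m³/kg: ✗ does not match
  D. kg/m: ✗ does not match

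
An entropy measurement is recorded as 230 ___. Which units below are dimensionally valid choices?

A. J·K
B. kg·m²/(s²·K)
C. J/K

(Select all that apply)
B, C

entropy has SI base units: kg * m^2 / (s^2 * K)

Checking each option against kg * m^2 / (s^2 * K):
  A. J·K: ✗ does not match
  B. kg·m²/(s²·K): ✓ matches
  C. J/K: ✓ matches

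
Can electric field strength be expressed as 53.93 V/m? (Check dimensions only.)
Yes

electric field strength has SI base units: kg * m / (A * s^3)
V/m reduces to the same SI base units, so it is a valid unit for electric field strength.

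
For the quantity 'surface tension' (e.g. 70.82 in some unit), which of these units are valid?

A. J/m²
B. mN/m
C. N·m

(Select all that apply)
A, B

surface tension has SI base units: kg / s^2

Checking each option against kg / s^2:
  A. J/m²: ✓ matches
  B. mN/m: ✓ matches
  C. N·m: ✗ does not match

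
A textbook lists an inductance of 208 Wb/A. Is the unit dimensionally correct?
Yes

inductance has SI base units: kg * m^2 / (A^2 * s^2)
Wb/A reduces to the same SI base units, so it is a valid unit for inductance.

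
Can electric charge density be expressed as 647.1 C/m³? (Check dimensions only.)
Yes

electric charge density has SI base units: A * s / m^3
C/m³ reduces to the same SI base units, so it is a valid unit for electric charge density.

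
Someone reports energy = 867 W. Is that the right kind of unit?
No

energy has SI base units: kg * m^2 / s^2
W does NOT reduce to kg * m^2 / s^2; a valid unit for energy would be e.g. J.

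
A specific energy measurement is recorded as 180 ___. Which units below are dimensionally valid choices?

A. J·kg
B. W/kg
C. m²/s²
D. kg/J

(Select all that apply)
C

specific energy has SI base units: m^2 / s^2

Checking each option against m^2 / s^2:
  A. J·kg: ✗ does not match
  B. W/kg: ✗ does not match
  C. m²/s²: ✓ matches
  D. kg/J: ✗ does not match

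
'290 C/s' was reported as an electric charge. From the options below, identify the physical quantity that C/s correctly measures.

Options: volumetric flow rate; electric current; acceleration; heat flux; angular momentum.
electric current

electric charge should have units dimensionally equivalent to A * s (e.g. C).
The given unit 'C/s' reduces to A. Of the listed options, that is the dimensionality of electric current.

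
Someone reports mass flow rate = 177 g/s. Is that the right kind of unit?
Yes

mass flow rate has SI base units: kg / s
g/s reduces to the same SI base units, so it is a valid unit for mass flow rate.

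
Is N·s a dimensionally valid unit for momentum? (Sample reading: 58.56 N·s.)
Yes

momentum has SI base units: kg * m / s
N·s reduces to the same SI base units, so it is a valid unit for momentum.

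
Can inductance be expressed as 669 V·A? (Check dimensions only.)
No

inductance has SI base units: kg * m^2 / (A^2 * s^2)
V·A does NOT reduce to kg * m^2 / (A^2 * s^2); a valid unit for inductance would be e.g. H.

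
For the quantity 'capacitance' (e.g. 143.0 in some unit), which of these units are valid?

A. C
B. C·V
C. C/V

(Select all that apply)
C

capacitance has SI base units: A^2 * s^4 / (kg * m^2)

Checking each option against A^2 * s^4 / (kg * m^2):
  A. C: ✗ does not match
  B. C·V: ✗ does not match
  C. C/V: ✓ matches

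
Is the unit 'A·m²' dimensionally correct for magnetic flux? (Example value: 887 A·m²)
No

magnetic flux has SI base units: kg * m^2 / (A * s^2)
A·m² does NOT reduce to kg * m^2 / (A * s^2); a valid unit for magnetic flux would be e.g. Wb.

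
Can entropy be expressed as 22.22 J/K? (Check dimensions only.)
Yes

entropy has SI base units: kg * m^2 / (s^2 * K)
J/K reduces to the same SI base units, so it is a valid unit for entropy.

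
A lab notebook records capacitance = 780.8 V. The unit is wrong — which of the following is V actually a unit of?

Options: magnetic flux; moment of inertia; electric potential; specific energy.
electric potential

capacitance should have units dimensionally equivalent to A^2 * s^4 / (kg * m^2) (e.g. F).
The given unit 'V' reduces to kg * m^2 / (A * s^3). Of the listed options, that is the dimensionality of electric potential.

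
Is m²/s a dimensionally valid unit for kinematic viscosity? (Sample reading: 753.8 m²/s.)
Yes

kinematic viscosity has SI base units: m^2 / s
m²/s reduces to the same SI base units, so it is a valid unit for kinematic viscosity.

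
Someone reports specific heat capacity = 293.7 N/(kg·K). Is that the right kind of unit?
No

specific heat capacity has SI base units: m^2 / (s^2 * K)
N/(kg·K) does NOT reduce to m^2 / (s^2 * K); a valid unit for specific heat capacity would be e.g. J/(kg·K).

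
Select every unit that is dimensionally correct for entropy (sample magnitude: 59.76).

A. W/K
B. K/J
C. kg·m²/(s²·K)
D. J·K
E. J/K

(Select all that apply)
C, E

entropy has SI base units: kg * m^2 / (s^2 * K)

Checking each option against kg * m^2 / (s^2 * K):
  A. W/K: ✗ does not match
  B. K/J: ✗ does not match
  C. kg·m²/(s²·K): ✓ matches
  D. J·K: ✗ does not match
  E. J/K: ✓ matches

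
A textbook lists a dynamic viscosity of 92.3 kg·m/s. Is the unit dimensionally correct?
No

dynamic viscosity has SI base units: kg / (m * s)
kg·m/s does NOT reduce to kg / (m * s); a valid unit for dynamic viscosity would be e.g. Pa·s.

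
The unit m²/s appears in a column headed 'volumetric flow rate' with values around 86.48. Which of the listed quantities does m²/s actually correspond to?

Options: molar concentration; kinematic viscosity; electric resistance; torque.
kinematic viscosity

volumetric flow rate should have units dimensionally equivalent to m^3 / s (e.g. m³/s).
The given unit 'm²/s' reduces to m^2 / s. Of the listed options, that is the dimensionality of kinematic viscosity.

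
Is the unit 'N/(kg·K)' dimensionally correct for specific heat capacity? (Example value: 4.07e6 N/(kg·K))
No

specific heat capacity has SI base units: m^2 / (s^2 * K)
N/(kg·K) does NOT reduce to m^2 / (s^2 * K); a valid unit for specific heat capacity would be e.g. J/(kg·K).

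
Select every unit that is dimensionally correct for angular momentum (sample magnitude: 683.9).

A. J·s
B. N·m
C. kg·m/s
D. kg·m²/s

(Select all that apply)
A, D

angular momentum has SI base units: kg * m^2 / s

Checking each option against kg * m^2 / s:
  A. J·s: ✓ matches
  B. N·m: ✗ does not match
  C. kg·m/s: ✗ does not match
  D. kg·m²/s: ✓ matches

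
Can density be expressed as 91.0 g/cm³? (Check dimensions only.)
Yes

density has SI base units: kg / m^3
g/cm³ reduces to the same SI base units, so it is a valid unit for density.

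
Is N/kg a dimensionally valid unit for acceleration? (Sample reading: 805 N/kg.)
Yes

acceleration has SI base units: m / s^2
N/kg reduces to the same SI base units, so it is a valid unit for acceleration.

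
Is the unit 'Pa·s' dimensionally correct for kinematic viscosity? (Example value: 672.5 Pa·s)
No

kinematic viscosity has SI base units: m^2 / s
Pa·s does NOT reduce to m^2 / s; a valid unit for kinematic viscosity would be e.g. m²/s.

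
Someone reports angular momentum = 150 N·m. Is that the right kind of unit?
No

angular momentum has SI base units: kg * m^2 / s
N·m does NOT reduce to kg * m^2 / s; a valid unit for angular momentum would be e.g. kg·m²/s.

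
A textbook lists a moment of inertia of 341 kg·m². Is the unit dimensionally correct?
Yes

moment of inertia has SI base units: kg * m^2
kg·m² reduces to the same SI base units, so it is a valid unit for moment of inertia.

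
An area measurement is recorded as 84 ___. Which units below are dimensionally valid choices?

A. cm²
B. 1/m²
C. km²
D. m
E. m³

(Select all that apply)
A, C

area has SI base units: m^2

Checking each option against m^2:
  A. cm²: ✓ matches
  B. 1/m²: ✗ does not match
  C. km²: ✓ matches
  D. m: ✗ does not match
  E. m³: ✗ does not match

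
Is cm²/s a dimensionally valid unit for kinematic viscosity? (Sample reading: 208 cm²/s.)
Yes

kinematic viscosity has SI base units: m^2 / s
cm²/s reduces to the same SI base units, so it is a valid unit for kinematic viscosity.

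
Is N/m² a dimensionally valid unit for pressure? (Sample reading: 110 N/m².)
Yes

pressure has SI base units: kg / (m * s^2)
N/m² reduces to the same SI base units, so it is a valid unit for pressure.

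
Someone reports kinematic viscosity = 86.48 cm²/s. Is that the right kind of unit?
Yes

kinematic viscosity has SI base units: m^2 / s
cm²/s reduces to the same SI base units, so it is a valid unit for kinematic viscosity.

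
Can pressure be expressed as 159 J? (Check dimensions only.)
No

pressure has SI base units: kg / (m * s^2)
J does NOT reduce to kg / (m * s^2); a valid unit for pressure would be e.g. Pa.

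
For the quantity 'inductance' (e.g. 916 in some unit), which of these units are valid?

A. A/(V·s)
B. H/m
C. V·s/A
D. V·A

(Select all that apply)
C

inductance has SI base units: kg * m^2 / (A^2 * s^2)

Checking each option against kg * m^2 / (A^2 * s^2):
  A. A/(V·s): ✗ does not match
  B. H/m: ✗ does not match
  C. V·s/A: ✓ matches
  D. V·A: ✗ does not match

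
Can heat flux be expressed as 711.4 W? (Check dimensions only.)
No

heat flux has SI base units: kg / s^3
W does NOT reduce to kg / s^3; a valid unit for heat flux would be e.g. W/m².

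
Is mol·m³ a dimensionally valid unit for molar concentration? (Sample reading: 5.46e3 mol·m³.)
No

molar concentration has SI base units: mol / m^3
mol·m³ does NOT reduce to mol / m^3; a valid unit for molar concentration would be e.g. mol/m³.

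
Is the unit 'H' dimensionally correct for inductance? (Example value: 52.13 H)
Yes

inductance has SI base units: kg * m^2 / (A^2 * s^2)
H reduces to the same SI base units, so it is a valid unit for inductance.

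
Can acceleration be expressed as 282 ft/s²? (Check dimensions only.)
Yes

acceleration has SI base units: m / s^2
ft/s² reduces to the same SI base units, so it is a valid unit for acceleration.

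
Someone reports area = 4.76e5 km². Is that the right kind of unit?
Yes

area has SI base units: m^2
km² reduces to the same SI base units, so it is a valid unit for area.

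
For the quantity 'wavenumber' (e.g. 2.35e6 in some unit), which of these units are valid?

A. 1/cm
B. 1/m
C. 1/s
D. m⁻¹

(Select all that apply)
A, B, D

wavenumber has SI base units: 1 / m

Checking each option against 1 / m:
  A. 1/cm: ✓ matches
  B. 1/m: ✓ matches
  C. 1/s: ✗ does not match
  D. m⁻¹: ✓ matches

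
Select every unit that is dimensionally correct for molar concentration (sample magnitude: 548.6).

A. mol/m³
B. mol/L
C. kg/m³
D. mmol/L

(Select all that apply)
A, B, D

molar concentration has SI base units: mol / m^3

Checking each option against mol / m^3:
  A. mol/m³: ✓ matches
  B. mol/L: ✓ matches
  C. kg/m³: ✗ does not match
  D. mmol/L: ✓ matches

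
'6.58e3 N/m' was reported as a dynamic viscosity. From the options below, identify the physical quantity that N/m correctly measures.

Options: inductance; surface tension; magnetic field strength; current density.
surface tension

dynamic viscosity should have units dimensionally equivalent to kg / (m * s) (e.g. Pa·s).
The given unit 'N/m' reduces to kg / s^2. Of the listed options, that is the dimensionality of surface tension.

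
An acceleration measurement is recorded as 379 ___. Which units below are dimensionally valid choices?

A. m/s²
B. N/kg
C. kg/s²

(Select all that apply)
A, B

acceleration has SI base units: m / s^2

Checking each option against m / s^2:
  A. m/s²: ✓ matches
  B. N/kg: ✓ matches
  C. kg/s²: ✗ does not match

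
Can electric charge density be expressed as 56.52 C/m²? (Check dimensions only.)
No

electric charge density has SI base units: A * s / m^3
C/m² does NOT reduce to A * s / m^3; a valid unit for electric charge density would be e.g. C/m³.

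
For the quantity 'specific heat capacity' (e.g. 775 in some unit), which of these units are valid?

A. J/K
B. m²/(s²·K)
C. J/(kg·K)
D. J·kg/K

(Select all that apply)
B, C

specific heat capacity has SI base units: m^2 / (s^2 * K)

Checking each option against m^2 / (s^2 * K):
  A. J/K: ✗ does not match
  B. m²/(s²·K): ✓ matches
  C. J/(kg·K): ✓ matches
  D. J·kg/K: ✗ does not match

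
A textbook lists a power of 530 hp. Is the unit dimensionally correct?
Yes

power has SI base units: kg * m^2 / s^3
hp reduces to the same SI base units, so it is a valid unit for power.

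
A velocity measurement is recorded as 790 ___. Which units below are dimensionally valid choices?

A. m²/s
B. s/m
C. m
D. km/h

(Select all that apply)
D

velocity has SI base units: m / s

Checking each option against m / s:
  A. m²/s: ✗ does not match
  B. s/m: ✗ does not match
  C. m: ✗ does not match
  D. km/h: ✓ matches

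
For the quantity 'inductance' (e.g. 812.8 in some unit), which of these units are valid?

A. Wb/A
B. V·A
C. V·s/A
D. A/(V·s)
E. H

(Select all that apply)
A, C, E

inductance has SI base units: kg * m^2 / (A^2 * s^2)

Checking each option against kg * m^2 / (A^2 * s^2):
  A. Wb/A: ✓ matches
  B. V·A: ✗ does not match
  C. V·s/A: ✓ matches
  D. A/(V·s): ✗ does not match
  E. H: ✓ matches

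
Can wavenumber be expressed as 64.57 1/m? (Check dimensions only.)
Yes

wavenumber has SI base units: 1 / m
1/m reduces to the same SI base units, so it is a valid unit for wavenumber.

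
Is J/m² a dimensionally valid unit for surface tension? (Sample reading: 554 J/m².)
Yes

surface tension has SI base units: kg / s^2
J/m² reduces to the same SI base units, so it is a valid unit for surface tension.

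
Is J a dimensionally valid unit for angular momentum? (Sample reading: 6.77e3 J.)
No

angular momentum has SI base units: kg * m^2 / s
J does NOT reduce to kg * m^2 / s; a valid unit for angular momentum would be e.g. kg·m²/s.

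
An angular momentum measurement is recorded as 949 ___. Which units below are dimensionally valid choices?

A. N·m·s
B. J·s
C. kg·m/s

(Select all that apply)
A, B

angular momentum has SI base units: kg * m^2 / s

Checking each option against kg * m^2 / s:
  A. N·m·s: ✓ matches
  B. J·s: ✓ matches
  C. kg·m/s: ✗ does not match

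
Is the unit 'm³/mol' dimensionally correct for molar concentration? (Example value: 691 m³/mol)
No

molar concentration has SI base units: mol / m^3
m³/mol does NOT reduce to mol / m^3; a valid unit for molar concentration would be e.g. mol/m³.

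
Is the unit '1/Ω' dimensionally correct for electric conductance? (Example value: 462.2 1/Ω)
Yes

electric conductance has SI base units: A^2 * s^3 / (kg * m^2)
1/Ω reduces to the same SI base units, so it is a valid unit for electric conductance.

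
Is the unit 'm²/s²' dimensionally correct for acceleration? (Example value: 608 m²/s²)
No

acceleration has SI base units: m / s^2
m²/s² does NOT reduce to m / s^2; a valid unit for acceleration would be e.g. m/s².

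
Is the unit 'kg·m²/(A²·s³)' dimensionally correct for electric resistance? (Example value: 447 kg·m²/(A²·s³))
Yes

electric resistance has SI base units: kg * m^2 / (A^2 * s^3)
kg·m²/(A²·s³) reduces to the same SI base units, so it is a valid unit for electric resistance.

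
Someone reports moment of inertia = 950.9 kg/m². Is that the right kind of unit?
No

moment of inertia has SI base units: kg * m^2
kg/m² does NOT reduce to kg * m^2; a valid unit for moment of inertia would be e.g. kg·m².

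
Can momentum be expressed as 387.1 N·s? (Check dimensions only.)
Yes

momentum has SI base units: kg * m / s
N·s reduces to the same SI base units, so it is a valid unit for momentum.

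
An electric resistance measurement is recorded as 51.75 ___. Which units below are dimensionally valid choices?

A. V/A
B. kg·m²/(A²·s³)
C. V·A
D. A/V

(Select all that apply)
A, B

electric resistance has SI base units: kg * m^2 / (A^2 * s^3)

Checking each option against kg * m^2 / (A^2 * s^3):
  A. V/A: ✓ matches
  B. kg·m²/(A²·s³): ✓ matches
  C. V·A: ✗ does not match
  D. A/V: ✗ does not match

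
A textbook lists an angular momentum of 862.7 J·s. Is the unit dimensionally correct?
Yes

angular momentum has SI base units: kg * m^2 / s
J·s reduces to the same SI base units, so it is a valid unit for angular momentum.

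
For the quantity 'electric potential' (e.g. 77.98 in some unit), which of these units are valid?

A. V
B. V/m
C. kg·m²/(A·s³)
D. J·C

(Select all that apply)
A, C

electric potential has SI base units: kg * m^2 / (A * s^3)

Checking each option against kg * m^2 / (A * s^3):
  A. V: ✓ matches
  B. V/m: ✗ does not match
  C. kg·m²/(A·s³): ✓ matches
  D. J·C: ✗ does not match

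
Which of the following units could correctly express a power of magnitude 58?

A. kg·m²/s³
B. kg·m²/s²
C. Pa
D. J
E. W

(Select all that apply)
A, E

power has SI base units: kg * m^2 / s^3

Checking each option against kg * m^2 / s^3:
  A. kg·m²/s³: ✓ matches
  B. kg·m²/s²: ✗ does not match
  C. Pa: ✗ does not match
  D. J: ✗ does not match
  E. W: ✓ matches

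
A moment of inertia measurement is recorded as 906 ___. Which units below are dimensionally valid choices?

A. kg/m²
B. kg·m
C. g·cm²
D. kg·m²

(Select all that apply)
C, D

moment of inertia has SI base units: kg * m^2

Checking each option against kg * m^2:
  A. kg/m²: ✗ does not match
  B. kg·m: ✗ does not match
  C. g·cm²: ✓ matches
  D. kg·m²: ✓ matches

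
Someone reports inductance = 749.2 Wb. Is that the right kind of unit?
No

inductance has SI base units: kg * m^2 / (A^2 * s^2)
Wb does NOT reduce to kg * m^2 / (A^2 * s^2); a valid unit for inductance would be e.g. H.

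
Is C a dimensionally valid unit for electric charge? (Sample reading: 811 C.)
Yes

electric charge has SI base units: A * s
C reduces to the same SI base units, so it is a valid unit for electric charge.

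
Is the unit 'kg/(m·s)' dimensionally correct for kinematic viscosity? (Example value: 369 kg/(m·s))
No

kinematic viscosity has SI base units: m^2 / s
kg/(m·s) does NOT reduce to m^2 / s; a valid unit for kinematic viscosity would be e.g. m²/s.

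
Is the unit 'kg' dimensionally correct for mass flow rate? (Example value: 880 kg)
No

mass flow rate has SI base units: kg / s
kg does NOT reduce to kg / s; a valid unit for mass flow rate would be e.g. kg/s.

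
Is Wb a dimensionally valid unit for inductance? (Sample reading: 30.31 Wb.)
No

inductance has SI base units: kg * m^2 / (A^2 * s^2)
Wb does NOT reduce to kg * m^2 / (A^2 * s^2); a valid unit for inductance would be e.g. H.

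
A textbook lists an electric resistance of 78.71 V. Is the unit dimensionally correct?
No

electric resistance has SI base units: kg * m^2 / (A^2 * s^3)
V does NOT reduce to kg * m^2 / (A^2 * s^3); a valid unit for electric resistance would be e.g. Ω.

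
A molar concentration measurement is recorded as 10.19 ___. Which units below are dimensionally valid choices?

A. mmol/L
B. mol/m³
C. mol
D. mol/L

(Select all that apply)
A, B, D

molar concentration has SI base units: mol / m^3

Checking each option against mol / m^3:
  A. mmol/L: ✓ matches
  B. mol/m³: ✓ matches
  C. mol: ✗ does not match
  D. mol/L: ✓ matches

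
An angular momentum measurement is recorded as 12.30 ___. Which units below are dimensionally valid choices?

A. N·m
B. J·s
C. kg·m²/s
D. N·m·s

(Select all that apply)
B, C, D

angular momentum has SI base units: kg * m^2 / s

Checking each option against kg * m^2 / s:
  A. N·m: ✗ does not match
  B. J·s: ✓ matches
  C. kg·m²/s: ✓ matches
  D. N·m·s: ✓ matches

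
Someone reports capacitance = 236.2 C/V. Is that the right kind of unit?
Yes

capacitance has SI base units: A^2 * s^4 / (kg * m^2)
C/V reduces to the same SI base units, so it is a valid unit for capacitance.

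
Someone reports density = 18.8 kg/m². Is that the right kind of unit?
No

density has SI base units: kg / m^3
kg/m² does NOT reduce to kg / m^3; a valid unit for density would be e.g. kg/m³.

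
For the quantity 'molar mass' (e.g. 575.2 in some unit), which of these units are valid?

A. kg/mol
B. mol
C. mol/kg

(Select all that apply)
A

molar mass has SI base units: kg / mol

Checking each option against kg / mol:
  A. kg/mol: ✓ matches
  B. mol: ✗ does not match
  C. mol/kg: ✗ does not match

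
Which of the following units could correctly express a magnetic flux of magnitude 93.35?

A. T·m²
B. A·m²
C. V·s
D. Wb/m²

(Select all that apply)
A, C

magnetic flux has SI base units: kg * m^2 / (A * s^2)

Checking each option against kg * m^2 / (A * s^2):
  A. T·m²: ✓ matches
  B. A·m²: ✗ does not match
  C. V·s: ✓ matches
  D. Wb/m²: ✗ does not match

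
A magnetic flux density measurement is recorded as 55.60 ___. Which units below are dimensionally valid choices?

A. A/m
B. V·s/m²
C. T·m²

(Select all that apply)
B

magnetic flux density has SI base units: kg / (A * s^2)

Checking each option against kg / (A * s^2):
  A. A/m: ✗ does not match
  B. V·s/m²: ✓ matches
  C. T·m²: ✗ does not match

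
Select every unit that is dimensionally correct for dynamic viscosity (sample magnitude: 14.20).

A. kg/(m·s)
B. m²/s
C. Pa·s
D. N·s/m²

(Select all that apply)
A, C, D

dynamic viscosity has SI base units: kg / (m * s)

Checking each option against kg / (m * s):
  A. kg/(m·s): ✓ matches
  B. m²/s: ✗ does not match
  C. Pa·s: ✓ matches
  D. N·s/m²: ✓ matches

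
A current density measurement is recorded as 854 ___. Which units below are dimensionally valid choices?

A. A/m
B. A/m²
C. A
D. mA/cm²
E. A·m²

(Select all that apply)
B, D

current density has SI base units: A / m^2

Checking each option against A / m^2:
  A. A/m: ✗ does not match
  B. A/m²: ✓ matches
  C. A: ✗ does not match
  D. mA/cm²: ✓ matches
  E. A·m²: ✗ does not match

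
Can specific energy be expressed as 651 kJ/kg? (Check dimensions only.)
Yes

specific energy has SI base units: m^2 / s^2
kJ/kg reduces to the same SI base units, so it is a valid unit for specific energy.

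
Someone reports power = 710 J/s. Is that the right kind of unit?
Yes

power has SI base units: kg * m^2 / s^3
J/s reduces to the same SI base units, so it is a valid unit for power.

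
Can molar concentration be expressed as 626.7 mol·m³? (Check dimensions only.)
No

molar concentration has SI base units: mol / m^3
mol·m³ does NOT reduce to mol / m^3; a valid unit for molar concentration would be e.g. mol/m³.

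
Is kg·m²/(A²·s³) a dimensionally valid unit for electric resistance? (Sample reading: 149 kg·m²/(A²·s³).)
Yes

electric resistance has SI base units: kg * m^2 / (A^2 * s^3)
kg·m²/(A²·s³) reduces to the same SI base units, so it is a valid unit for electric resistance.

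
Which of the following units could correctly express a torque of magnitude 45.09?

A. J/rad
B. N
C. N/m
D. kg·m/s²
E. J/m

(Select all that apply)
A

torque has SI base units: kg * m^2 / s^2

Checking each option against kg * m^2 / s^2:
  A. J/rad: ✓ matches
  B. N: ✗ does not match
  C. N/m: ✗ does not match
  D. kg·m/s²: ✗ does not match
  E. J/m: ✗ does not match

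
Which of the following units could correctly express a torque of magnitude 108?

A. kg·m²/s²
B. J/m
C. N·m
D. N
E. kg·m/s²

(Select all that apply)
A, C

torque has SI base units: kg * m^2 / s^2

Checking each option against kg * m^2 / s^2:
  A. kg·m²/s²: ✓ matches
  B. J/m: ✗ does not match
  C. N·m: ✓ matches
  D. N: ✗ does not match
  E. kg·m/s²: ✗ does not match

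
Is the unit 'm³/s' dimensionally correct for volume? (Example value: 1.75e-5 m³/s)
No

volume has SI base units: m^3
m³/s does NOT reduce to m^3; a valid unit for volume would be e.g. m³.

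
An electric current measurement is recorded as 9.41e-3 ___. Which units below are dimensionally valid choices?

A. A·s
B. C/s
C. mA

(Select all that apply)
B, C

electric current has SI base units: A

Checking each option against A:
  A. A·s: ✗ does not match
  B. C/s: ✓ matches
  C. mA: ✓ matches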